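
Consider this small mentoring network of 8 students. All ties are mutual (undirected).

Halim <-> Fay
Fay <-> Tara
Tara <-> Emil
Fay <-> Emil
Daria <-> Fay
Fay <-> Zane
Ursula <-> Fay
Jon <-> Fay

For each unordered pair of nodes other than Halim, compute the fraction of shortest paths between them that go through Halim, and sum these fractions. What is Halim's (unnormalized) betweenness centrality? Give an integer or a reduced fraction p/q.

0

No shortest path between any pair of other nodes passes through Halim.
Summing the contributions gives betweenness(Halim) = 0.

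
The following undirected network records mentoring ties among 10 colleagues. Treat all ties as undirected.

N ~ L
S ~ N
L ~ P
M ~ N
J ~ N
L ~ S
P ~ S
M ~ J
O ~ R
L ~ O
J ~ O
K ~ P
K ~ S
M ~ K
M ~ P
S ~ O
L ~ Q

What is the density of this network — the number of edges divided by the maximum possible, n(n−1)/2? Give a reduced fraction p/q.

There are 17 edges and 10 nodes, so the maximum possible is C(10,2) = 45.
Density = 17/45.

17/45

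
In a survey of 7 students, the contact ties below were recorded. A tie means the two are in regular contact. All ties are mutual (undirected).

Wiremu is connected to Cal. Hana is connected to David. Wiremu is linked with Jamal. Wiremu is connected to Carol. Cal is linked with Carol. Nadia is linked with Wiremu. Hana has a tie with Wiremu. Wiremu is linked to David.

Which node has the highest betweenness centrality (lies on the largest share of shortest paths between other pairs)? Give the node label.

Wiremu

Unnormalized betweenness of each node: Cal:0, Carol:0, David:0, Hana:0, Jamal:0, Nadia:0, Wiremu:13.
Wiremu has the largest value, 13, making it the main broker — the node through which the most shortest paths run.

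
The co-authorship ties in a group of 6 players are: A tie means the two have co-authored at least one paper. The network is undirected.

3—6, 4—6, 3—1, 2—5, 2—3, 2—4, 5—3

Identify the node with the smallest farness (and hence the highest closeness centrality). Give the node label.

3

Farness (sum of distances to all others) for each node — 1:10, 2:7, 3:6, 4:9, 5:8, 6:8.
The smallest farness is 6, for 3, so 3 has the highest closeness.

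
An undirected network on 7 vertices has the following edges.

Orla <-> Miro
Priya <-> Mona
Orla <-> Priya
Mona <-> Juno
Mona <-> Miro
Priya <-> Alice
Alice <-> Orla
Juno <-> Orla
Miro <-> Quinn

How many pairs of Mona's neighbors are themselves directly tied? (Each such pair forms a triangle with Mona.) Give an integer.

0

Mona's neighbors are Juno, Miro, and Priya, but none of them are tied to each other, so no triangle contains Mona.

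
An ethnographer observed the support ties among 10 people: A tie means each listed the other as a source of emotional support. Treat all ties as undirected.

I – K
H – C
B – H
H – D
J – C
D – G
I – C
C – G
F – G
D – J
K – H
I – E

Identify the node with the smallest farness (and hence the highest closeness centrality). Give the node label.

Farness (sum of distances to all others) for each node — B:24, C:14, D:18, E:26, F:26, G:18, H:16, I:18, J:20, K:20.
The smallest farness is 14, for C, so C has the highest closeness.

C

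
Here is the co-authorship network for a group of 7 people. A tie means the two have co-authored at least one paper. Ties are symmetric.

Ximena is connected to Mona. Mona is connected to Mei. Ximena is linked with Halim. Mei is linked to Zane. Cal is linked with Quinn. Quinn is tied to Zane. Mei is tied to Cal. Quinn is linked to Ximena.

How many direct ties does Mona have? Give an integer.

2

Mona is directly tied to Mei and Ximena. That is 2 neighbors, so the degree of Mona is 2.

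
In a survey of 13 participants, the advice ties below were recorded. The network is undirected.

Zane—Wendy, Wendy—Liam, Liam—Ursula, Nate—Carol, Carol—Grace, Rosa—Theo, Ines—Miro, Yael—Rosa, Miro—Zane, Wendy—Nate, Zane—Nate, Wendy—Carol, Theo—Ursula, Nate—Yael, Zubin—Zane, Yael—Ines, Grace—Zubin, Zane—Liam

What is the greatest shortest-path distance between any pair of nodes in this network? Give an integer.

5

Eccentricity of each node (its greatest distance to any other): Carol:4, Grace:5, Ines:4, Liam:3, Miro:4, Nate:3, Rosa:4, Theo:5, Ursula:4, Wendy:3, Yael:3, Zane:3, Zubin:4.
The maximum eccentricity is 5, realized for instance by the pair Theo–Grace via Theo – Ursula – Liam – Zane – Zubin – Grace. So the diameter is 5.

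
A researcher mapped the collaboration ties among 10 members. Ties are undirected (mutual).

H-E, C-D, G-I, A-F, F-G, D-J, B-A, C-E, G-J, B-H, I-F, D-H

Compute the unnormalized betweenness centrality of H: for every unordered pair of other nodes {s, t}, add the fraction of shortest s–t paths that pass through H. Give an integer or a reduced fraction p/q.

61/6

Pairs whose geodesics pass through H — B–E: 1; B–C: 2/2; B–D: 1; B–J: 1; E–D: 1/2; E–J: 1/2; E–G: 1/2; E–I: 2/3; E–F: 1; E–A: 1; C–A: 2/2; D–A: 1.
All other pairs contribute 0.
Summing the contributions gives betweenness(H) = 61/6.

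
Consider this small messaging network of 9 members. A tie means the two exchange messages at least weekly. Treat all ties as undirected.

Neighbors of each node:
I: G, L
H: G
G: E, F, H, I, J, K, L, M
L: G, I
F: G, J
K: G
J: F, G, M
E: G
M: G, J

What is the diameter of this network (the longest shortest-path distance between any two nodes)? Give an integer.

Eccentricity of each node (its greatest distance to any other): E:2, F:2, G:1, H:2, I:2, J:2, K:2, L:2, M:2.
The maximum eccentricity is 2, realized for instance by the pair F–I via F – G – I. So the diameter is 2.

2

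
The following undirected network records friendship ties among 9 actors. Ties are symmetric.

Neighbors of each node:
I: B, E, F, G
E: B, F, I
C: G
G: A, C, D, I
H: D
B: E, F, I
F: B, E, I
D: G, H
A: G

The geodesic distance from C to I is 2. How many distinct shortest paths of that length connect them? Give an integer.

1

The shortest distance is 2, and the only length-2 path is C–G–I. So there is exactly 1 shortest path.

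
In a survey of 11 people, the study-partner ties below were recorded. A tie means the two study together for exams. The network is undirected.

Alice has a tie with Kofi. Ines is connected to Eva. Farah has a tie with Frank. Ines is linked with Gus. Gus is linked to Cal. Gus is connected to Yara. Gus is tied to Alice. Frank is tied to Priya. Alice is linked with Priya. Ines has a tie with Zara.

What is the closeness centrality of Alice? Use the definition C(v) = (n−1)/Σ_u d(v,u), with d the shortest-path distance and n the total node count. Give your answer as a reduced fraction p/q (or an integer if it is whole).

1/2

Distances from Alice: Cal:2, Eva:3, Farah:3, Frank:2, Gus:1, Ines:2, Kofi:1, Priya:1, Yara:2, Zara:3. Sum = 20.
n = 11, so closeness = 10/20 = 1/2.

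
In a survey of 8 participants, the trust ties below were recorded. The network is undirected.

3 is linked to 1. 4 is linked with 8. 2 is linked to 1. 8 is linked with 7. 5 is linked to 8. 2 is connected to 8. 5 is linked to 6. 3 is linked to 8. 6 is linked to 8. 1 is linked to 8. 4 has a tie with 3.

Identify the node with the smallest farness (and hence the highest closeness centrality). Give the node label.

Farness (sum of distances to all others) for each node — 1:11, 2:12, 3:11, 4:12, 5:12, 6:12, 7:13, 8:7.
The smallest farness is 7, for 8, so 8 has the highest closeness.

8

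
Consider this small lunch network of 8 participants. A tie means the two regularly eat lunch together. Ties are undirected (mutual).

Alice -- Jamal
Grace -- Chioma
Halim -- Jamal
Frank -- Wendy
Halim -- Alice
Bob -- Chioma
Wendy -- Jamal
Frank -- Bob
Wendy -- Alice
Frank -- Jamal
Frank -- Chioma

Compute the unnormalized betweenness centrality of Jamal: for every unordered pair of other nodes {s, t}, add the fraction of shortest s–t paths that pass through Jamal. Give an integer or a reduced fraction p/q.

13/2

Pairs whose geodesics pass through Jamal — Grace–Halim: 1; Grace–Alice: 1/2; Bob–Halim: 1; Bob–Alice: 1/2; Chioma–Halim: 1; Chioma–Alice: 1/2; Halim–Wendy: 1/2; Halim–Frank: 1; Alice–Frank: 1/2.
All other pairs contribute 0.
Summing the contributions gives betweenness(Jamal) = 13/2.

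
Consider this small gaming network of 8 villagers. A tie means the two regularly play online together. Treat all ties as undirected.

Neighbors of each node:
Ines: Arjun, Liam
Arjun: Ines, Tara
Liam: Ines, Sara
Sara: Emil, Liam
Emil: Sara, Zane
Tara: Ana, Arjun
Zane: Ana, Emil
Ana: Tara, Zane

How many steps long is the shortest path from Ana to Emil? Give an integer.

2

One shortest route is Ana – Zane – Emil, which uses 2 edges, and Ana and Emil are not directly tied, so nothing shorter exists. So d(Ana,Emil) = 2.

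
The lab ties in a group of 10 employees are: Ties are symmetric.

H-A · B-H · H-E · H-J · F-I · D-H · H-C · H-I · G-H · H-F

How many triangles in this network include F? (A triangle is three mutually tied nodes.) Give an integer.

1

F's neighbors: H and I.
Neighbor pairs that are themselves tied: F–H–I. Each forms one triangle with F, for 1 in total.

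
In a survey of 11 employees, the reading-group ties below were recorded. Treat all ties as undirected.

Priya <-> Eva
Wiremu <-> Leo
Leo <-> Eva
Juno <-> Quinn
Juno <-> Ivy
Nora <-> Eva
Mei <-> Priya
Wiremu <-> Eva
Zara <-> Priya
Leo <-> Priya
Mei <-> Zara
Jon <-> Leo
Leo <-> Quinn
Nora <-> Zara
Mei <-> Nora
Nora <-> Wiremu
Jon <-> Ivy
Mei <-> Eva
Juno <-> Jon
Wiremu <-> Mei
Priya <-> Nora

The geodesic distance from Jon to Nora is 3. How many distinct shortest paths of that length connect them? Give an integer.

3

The shortest distance is 3. The length-3 paths are: Jon–Leo–Wiremu–Nora; Jon–Leo–Eva–Nora; Jon–Leo–Priya–Nora.
That gives 3 distinct shortest paths.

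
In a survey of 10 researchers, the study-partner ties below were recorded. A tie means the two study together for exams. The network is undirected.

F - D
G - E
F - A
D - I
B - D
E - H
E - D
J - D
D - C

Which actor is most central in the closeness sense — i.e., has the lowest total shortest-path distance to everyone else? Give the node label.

D

Farness (sum of distances to all others) for each node — A:26, B:20, C:20, D:12, E:16, F:18, G:24, H:24, I:20, J:20.
The smallest farness is 12, for D, so D has the highest closeness.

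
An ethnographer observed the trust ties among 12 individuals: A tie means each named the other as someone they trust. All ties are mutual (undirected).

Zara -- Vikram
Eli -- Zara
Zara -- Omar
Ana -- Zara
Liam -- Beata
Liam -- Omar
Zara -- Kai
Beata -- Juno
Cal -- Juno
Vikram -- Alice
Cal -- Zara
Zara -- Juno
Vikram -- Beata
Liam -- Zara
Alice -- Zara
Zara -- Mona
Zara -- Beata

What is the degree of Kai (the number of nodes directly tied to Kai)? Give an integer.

Kai is directly tied to Zara. That is 1 neighbor, so the degree of Kai is 1.

1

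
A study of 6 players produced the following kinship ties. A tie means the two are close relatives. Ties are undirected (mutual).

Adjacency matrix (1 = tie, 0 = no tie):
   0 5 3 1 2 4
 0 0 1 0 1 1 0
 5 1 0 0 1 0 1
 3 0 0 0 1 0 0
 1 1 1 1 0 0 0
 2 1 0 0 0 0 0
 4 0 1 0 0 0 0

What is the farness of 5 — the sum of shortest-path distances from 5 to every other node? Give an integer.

7

Distances from 5: 0:1, 1:1, 2:2, 3:2, 4:1.
Sum = 1 + 1 + 2 + 2 + 1 = 7.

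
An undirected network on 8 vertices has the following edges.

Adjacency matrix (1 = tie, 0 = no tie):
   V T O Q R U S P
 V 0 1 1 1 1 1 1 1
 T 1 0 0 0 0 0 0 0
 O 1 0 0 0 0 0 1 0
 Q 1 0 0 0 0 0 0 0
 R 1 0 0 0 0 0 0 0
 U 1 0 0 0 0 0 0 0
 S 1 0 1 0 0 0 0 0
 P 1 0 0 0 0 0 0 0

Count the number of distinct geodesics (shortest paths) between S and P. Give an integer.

The shortest distance is 2, and the only length-2 path is S–V–P. So there is exactly 1 shortest path.

1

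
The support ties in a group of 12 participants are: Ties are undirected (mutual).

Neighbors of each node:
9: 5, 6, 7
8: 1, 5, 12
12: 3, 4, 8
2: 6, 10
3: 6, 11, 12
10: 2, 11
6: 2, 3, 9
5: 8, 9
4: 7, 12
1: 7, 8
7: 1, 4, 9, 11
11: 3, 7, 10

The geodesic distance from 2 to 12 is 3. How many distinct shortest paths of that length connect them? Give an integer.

The shortest distance is 3, and the only length-3 path is 2–6–3–12. So there is exactly 1 shortest path.

1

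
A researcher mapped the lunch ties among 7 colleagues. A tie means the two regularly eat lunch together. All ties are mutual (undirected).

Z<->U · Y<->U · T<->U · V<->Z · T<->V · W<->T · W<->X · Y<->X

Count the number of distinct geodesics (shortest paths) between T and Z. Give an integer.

2

The shortest distance is 2. The length-2 paths are: T–V–Z; T–U–Z.
That gives 2 distinct shortest paths.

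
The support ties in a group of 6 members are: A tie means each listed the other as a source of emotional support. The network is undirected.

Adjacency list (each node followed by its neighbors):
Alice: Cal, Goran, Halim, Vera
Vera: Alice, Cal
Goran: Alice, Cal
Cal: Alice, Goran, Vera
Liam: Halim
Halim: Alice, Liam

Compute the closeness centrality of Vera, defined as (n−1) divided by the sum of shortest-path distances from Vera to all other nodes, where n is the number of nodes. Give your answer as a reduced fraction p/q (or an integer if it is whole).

5/9

Distances from Vera: Alice:1, Cal:1, Goran:2, Halim:2, Liam:3. Sum = 9.
n = 6, so closeness = 5/9.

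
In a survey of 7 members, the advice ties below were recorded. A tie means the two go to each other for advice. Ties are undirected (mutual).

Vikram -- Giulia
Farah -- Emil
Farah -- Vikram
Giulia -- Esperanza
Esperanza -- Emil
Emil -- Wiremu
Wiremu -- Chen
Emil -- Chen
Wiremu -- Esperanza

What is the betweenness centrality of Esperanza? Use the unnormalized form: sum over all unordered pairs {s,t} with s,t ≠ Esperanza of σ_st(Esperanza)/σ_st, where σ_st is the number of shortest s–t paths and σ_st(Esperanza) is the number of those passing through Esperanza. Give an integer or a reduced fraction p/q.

Pairs whose geodesics pass through Esperanza — Vikram–Wiremu: 1/2; Emil–Giulia: 1; Chen–Giulia: 2/2; Wiremu–Giulia: 1.
All other pairs contribute 0.
Summing the contributions gives betweenness(Esperanza) = 7/2.

7/2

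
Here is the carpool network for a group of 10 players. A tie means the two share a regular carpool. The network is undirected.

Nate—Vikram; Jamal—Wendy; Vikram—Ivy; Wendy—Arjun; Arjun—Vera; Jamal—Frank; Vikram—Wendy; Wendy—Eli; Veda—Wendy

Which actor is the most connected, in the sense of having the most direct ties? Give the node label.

Wendy

Degrees — Arjun:2, Eli:1, Frank:1, Ivy:1, Jamal:2, Nate:1, Veda:1, Vera:1, Vikram:3, Wendy:5.
The maximum is 5, attained only by Wendy.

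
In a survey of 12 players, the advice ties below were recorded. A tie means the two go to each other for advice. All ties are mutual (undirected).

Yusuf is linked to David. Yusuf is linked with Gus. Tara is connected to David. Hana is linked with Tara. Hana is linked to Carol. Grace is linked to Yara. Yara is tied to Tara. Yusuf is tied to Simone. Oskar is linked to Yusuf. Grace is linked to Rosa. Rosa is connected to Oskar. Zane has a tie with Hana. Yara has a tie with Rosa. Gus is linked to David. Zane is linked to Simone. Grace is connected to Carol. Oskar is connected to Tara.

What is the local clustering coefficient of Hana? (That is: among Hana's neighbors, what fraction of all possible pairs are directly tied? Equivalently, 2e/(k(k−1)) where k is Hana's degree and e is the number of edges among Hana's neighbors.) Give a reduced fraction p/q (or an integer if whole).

Hana's neighbors: Carol, Tara, and Zane (k = 3).
Possible neighbor pairs: C(3,2) = 3. Edges among them: none → e = 0.
Clustering(Hana) = 0/3 = 0.

0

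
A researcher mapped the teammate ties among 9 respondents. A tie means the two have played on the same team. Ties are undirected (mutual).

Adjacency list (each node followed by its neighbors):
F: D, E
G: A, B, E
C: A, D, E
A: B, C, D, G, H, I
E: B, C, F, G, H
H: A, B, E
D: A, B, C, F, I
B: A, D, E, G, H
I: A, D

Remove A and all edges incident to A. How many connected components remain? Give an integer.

1

A's neighbors (B, C, D, G, H, and I) remain reachable from one another through other ties, so the rest of the network stays in one piece.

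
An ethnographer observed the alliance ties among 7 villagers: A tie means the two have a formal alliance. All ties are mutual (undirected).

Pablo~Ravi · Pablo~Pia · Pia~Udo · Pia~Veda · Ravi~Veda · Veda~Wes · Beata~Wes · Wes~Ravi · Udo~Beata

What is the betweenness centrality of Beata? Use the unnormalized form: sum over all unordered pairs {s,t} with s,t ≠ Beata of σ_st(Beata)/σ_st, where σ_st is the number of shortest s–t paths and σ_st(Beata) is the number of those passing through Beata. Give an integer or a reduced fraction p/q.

4/3

Pairs whose geodesics pass through Beata — Udo–Wes: 1; Udo–Ravi: 1/3.
All other pairs contribute 0.
Summing the contributions gives betweenness(Beata) = 4/3.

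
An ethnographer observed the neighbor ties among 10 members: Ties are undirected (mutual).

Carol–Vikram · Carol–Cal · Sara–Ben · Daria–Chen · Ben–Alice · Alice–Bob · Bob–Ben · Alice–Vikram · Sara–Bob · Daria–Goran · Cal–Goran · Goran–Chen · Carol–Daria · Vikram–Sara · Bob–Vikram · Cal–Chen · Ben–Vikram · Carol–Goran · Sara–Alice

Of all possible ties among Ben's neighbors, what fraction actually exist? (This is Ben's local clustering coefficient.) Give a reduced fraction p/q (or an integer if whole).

1

Ben's neighbors: Alice, Bob, Sara, and Vikram (k = 4).
Possible neighbor pairs: C(4,2) = 6. Edges among them: Alice–Bob, Alice–Sara, Alice–Vikram, Bob–Sara, Bob–Vikram, Sara–Vikram → e = 6.
Clustering(Ben) = 6/6 = 1.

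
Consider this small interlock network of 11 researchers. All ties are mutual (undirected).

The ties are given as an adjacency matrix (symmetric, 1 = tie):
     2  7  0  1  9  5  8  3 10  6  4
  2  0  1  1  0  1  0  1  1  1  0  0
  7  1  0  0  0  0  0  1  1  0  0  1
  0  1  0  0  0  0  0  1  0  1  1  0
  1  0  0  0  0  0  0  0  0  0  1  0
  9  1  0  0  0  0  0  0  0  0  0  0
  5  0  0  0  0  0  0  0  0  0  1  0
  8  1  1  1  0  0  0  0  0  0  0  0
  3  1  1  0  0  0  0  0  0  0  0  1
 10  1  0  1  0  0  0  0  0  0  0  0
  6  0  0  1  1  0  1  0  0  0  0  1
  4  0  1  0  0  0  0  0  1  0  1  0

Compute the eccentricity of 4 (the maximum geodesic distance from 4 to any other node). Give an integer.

Distances from 4: 0:2, 1:2, 2:2, 3:1, 5:2, 6:1, 7:1, 8:2, 9:3, 10:3.
The largest is 3 (to 9 and 10), so the eccentricity of 4 is 3.

3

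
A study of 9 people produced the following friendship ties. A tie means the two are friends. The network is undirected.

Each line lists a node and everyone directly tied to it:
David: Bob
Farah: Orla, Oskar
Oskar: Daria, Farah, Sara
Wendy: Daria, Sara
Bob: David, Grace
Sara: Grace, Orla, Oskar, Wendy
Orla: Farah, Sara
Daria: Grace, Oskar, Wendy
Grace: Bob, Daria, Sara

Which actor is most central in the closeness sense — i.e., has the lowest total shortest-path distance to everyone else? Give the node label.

Farness (sum of distances to all others) for each node — Bob:19, Daria:15, David:26, Farah:21, Grace:14, Orla:18, Oskar:16, Sara:13, Wendy:18.
The smallest farness is 13, for Sara, so Sara has the highest closeness.

Sara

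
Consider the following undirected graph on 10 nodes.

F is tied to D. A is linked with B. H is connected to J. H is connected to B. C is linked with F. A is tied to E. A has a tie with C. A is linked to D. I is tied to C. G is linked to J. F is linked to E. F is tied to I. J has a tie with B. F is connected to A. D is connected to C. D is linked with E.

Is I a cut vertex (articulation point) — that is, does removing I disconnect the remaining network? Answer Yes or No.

Even without I, every remaining node can still reach every other (the residual graph is connected), so I is not a cut vertex.

No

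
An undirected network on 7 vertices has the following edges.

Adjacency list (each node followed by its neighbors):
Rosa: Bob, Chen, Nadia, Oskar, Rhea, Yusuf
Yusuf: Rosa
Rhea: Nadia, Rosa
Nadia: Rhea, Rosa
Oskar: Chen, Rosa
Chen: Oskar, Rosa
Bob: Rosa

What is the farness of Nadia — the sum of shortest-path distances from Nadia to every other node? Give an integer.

10

Distances from Nadia: Bob:2, Chen:2, Oskar:2, Rhea:1, Rosa:1, Yusuf:2.
Sum = 2 + 2 + 2 + 1 + 1 + 2 = 10.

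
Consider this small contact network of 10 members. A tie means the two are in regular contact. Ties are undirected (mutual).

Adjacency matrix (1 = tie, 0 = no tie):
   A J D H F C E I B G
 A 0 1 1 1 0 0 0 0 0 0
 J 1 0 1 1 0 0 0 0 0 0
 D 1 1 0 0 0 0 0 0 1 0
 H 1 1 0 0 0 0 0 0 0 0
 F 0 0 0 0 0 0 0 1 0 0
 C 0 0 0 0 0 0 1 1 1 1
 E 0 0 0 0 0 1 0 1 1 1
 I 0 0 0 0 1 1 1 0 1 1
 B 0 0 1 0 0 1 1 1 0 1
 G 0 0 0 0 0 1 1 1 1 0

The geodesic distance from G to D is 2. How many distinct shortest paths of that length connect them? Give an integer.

The shortest distance is 2, and the only length-2 path is G–B–D. So there is exactly 1 shortest path.

1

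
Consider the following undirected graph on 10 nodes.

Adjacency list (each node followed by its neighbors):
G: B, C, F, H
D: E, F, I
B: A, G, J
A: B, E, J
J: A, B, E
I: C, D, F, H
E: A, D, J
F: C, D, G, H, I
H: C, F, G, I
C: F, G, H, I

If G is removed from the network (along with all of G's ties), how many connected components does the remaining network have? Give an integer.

G's neighbors (B, C, F, and H) remain reachable from one another through other ties, so the rest of the network stays in one piece.

1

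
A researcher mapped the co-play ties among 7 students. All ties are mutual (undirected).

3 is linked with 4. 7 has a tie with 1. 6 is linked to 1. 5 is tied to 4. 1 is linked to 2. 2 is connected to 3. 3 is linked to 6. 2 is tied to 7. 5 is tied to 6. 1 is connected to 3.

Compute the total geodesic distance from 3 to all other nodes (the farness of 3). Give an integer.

8

Distances from 3: 1:1, 2:1, 4:1, 5:2, 6:1, 7:2.
Sum = 1 + 1 + 1 + 2 + 1 + 2 = 8.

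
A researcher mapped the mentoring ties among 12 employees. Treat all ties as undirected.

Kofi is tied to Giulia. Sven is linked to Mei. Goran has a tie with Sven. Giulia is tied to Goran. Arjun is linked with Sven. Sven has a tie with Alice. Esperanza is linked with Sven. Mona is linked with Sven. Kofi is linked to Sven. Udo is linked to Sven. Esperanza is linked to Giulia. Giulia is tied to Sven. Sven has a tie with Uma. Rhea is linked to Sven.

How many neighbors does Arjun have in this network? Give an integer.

1

Arjun is directly tied to Sven. That is 1 neighbor, so the degree of Arjun is 1.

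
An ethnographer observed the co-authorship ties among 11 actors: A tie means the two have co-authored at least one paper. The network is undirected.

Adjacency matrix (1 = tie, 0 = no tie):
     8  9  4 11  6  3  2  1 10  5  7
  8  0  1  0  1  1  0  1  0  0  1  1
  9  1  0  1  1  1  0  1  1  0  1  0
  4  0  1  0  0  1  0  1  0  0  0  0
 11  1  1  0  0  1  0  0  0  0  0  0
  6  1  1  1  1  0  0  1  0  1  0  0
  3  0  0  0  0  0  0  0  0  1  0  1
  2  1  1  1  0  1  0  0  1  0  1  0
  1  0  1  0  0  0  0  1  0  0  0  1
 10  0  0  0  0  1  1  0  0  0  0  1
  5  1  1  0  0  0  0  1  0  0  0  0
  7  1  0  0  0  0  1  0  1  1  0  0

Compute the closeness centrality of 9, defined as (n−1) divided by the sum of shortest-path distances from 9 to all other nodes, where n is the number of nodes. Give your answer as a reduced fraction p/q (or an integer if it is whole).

Distances from 9: 1:1, 2:1, 3:3, 4:1, 5:1, 6:1, 7:2, 8:1, 10:2, 11:1. Sum = 14.
n = 11, so closeness = 10/14 = 5/7.

5/7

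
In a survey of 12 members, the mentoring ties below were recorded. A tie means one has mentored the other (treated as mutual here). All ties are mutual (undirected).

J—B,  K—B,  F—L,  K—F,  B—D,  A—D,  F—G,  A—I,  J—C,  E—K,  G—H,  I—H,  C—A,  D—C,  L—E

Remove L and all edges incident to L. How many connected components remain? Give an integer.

L's neighbors (E and F) remain reachable from one another through other ties, so the rest of the network stays in one piece.

1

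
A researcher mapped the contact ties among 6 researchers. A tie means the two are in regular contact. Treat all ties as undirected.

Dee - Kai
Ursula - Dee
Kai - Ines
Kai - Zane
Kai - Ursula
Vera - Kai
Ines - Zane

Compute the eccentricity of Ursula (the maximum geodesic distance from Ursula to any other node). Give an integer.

Distances from Ursula: Dee:1, Ines:2, Kai:1, Vera:2, Zane:2.
The largest is 2 (to Ines, Vera, and Zane), so the eccentricity of Ursula is 2.

2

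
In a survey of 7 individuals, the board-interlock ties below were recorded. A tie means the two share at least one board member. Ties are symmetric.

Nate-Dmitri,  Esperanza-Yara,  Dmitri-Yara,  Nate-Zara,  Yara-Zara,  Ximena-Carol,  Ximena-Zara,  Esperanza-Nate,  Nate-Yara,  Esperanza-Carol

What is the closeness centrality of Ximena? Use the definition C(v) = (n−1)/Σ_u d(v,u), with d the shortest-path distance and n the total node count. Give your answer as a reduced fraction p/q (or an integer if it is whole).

6/11

Distances from Ximena: Carol:1, Dmitri:3, Esperanza:2, Nate:2, Yara:2, Zara:1. Sum = 11.
n = 7, so closeness = 6/11.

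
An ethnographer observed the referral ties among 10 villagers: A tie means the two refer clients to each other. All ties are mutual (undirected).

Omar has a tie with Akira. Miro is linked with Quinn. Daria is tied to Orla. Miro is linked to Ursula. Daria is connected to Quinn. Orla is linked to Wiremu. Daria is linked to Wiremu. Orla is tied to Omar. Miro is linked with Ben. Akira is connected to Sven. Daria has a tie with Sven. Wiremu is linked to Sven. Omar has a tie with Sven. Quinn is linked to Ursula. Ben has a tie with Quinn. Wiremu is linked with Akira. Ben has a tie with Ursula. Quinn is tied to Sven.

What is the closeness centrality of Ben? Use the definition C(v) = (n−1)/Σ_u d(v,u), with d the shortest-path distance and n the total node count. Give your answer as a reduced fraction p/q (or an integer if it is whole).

Distances from Ben: Akira:3, Daria:2, Miro:1, Omar:3, Orla:3, Quinn:1, Sven:2, Ursula:1, Wiremu:3. Sum = 19.
n = 10, so closeness = 9/19.

9/19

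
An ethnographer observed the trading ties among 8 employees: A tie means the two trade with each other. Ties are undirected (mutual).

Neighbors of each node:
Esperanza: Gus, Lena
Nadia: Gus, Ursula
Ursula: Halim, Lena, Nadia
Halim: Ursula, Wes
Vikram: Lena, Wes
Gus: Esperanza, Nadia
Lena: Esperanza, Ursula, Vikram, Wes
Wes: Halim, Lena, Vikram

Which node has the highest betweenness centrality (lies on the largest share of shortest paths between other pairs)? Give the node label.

Lena

Unnormalized betweenness of each node: Esperanza:3, Gus:1, Halim:1, Lena:9, Nadia:2, Ursula:6, Vikram:0, Wes:2.
Lena has the largest value, 9, making it the main broker — the node through which the most shortest paths run.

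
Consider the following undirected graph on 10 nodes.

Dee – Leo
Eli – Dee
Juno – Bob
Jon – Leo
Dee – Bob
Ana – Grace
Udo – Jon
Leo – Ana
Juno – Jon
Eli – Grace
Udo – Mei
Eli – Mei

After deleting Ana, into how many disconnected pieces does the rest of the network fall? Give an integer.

Ana's neighbors (Grace and Leo) remain reachable from one another through other ties, so the rest of the network stays in one piece.

1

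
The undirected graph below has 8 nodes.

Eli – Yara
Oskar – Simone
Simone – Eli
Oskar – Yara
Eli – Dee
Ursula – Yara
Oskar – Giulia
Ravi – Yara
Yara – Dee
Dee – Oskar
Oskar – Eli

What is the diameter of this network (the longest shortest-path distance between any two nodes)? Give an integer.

Eccentricity of each node (its greatest distance to any other): Dee:2, Eli:2, Giulia:3, Oskar:2, Ravi:3, Simone:3, Ursula:3, Yara:2.
The maximum eccentricity is 3, realized for instance by the pair Ravi–Giulia via Ravi – Yara – Oskar – Giulia. So the diameter is 3.

3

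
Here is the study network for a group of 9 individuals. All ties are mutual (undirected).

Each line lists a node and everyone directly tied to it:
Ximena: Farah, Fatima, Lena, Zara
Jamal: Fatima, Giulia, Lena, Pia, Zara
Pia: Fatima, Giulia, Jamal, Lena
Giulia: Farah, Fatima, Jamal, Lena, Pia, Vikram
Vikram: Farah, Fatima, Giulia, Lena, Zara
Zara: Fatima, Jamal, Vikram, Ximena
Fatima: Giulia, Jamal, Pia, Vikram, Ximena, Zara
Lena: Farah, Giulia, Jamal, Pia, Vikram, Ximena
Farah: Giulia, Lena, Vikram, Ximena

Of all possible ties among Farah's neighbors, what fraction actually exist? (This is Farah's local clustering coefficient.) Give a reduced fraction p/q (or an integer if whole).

2/3

Farah's neighbors: Giulia, Lena, Vikram, and Ximena (k = 4).
Possible neighbor pairs: C(4,2) = 6. Edges among them: Giulia–Lena, Giulia–Vikram, Lena–Vikram, Lena–Ximena → e = 4.
Clustering(Farah) = 4/6 = 2/3.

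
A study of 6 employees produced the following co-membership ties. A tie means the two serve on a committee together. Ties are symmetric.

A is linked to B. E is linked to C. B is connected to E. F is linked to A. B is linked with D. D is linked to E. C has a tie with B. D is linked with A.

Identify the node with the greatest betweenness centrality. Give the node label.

Unnormalized betweenness of each node: A:4, B:7/2, C:0, D:1, E:1/2, F:0.
A has the largest value, 4, making it the main broker — the node through which the most shortest paths run.

A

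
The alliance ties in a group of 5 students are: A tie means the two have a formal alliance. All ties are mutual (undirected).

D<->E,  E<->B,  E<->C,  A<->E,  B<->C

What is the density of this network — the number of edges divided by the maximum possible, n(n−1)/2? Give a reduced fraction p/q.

There are 5 edges and 5 nodes, so the maximum possible is C(5,2) = 10.
Density = 5/10 = 1/2.

1/2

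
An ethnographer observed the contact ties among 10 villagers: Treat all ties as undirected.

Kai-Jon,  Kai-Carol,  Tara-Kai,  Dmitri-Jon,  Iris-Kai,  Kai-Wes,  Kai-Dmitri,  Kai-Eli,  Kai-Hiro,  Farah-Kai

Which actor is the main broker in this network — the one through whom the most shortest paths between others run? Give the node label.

Kai

Unnormalized betweenness of each node: Carol:0, Dmitri:0, Eli:0, Farah:0, Hiro:0, Iris:0, Jon:0, Kai:35, Tara:0, Wes:0.
Kai has the largest value, 35, making it the main broker — the node through which the most shortest paths run.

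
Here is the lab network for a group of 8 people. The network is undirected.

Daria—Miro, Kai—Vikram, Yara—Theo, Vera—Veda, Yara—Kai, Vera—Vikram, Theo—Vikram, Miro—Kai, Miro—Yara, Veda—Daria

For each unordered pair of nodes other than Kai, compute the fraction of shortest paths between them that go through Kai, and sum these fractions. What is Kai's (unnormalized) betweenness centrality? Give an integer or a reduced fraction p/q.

3

Pairs whose geodesics pass through Kai — Miro–Vera: 1/2; Miro–Vikram: 1; Daria–Vikram: 1/2; Vera–Yara: 1/2; Vikram–Yara: 1/2.
All other pairs contribute 0.
Summing the contributions gives betweenness(Kai) = 3.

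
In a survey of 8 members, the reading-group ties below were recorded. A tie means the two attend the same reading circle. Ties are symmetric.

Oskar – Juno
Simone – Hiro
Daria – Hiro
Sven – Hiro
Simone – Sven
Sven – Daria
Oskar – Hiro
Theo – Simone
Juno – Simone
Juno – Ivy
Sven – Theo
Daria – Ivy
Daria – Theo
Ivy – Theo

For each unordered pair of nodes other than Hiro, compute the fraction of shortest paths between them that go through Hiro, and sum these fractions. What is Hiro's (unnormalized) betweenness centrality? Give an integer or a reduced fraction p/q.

103/30

Pairs whose geodesics pass through Hiro — Simone–Oskar: 1/2; Simone–Daria: 1/3; Theo–Oskar: 3/5; Oskar–Daria: 1; Oskar–Sven: 1.
All other pairs contribute 0.
Summing the contributions gives betweenness(Hiro) = 103/30.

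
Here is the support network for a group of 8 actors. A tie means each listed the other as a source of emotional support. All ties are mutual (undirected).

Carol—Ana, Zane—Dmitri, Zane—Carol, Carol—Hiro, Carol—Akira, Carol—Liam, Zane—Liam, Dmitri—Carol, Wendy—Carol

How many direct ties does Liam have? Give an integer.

Liam is directly tied to Carol and Zane. That is 2 neighbors, so the degree of Liam is 2.

2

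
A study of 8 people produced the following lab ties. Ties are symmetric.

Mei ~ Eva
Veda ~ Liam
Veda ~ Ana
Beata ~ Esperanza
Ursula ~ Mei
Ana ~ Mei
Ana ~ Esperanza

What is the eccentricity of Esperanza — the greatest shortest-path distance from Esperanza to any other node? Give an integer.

Distances from Esperanza: Ana:1, Beata:1, Eva:3, Liam:3, Mei:2, Ursula:3, Veda:2.
The largest is 3 (to Eva, Ursula, and Liam), so the eccentricity of Esperanza is 3.

3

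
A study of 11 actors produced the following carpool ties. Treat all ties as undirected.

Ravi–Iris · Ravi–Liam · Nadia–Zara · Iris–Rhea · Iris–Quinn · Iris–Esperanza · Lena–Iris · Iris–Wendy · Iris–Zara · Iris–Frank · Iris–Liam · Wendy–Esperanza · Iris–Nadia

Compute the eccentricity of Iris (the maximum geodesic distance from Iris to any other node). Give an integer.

1

Distances from Iris: Esperanza:1, Frank:1, Lena:1, Liam:1, Nadia:1, Quinn:1, Ravi:1, Rhea:1, Wendy:1, Zara:1.
The largest is 1 (to Nadia, Rhea, Liam, Zara, Lena, Quinn, Ravi, Frank, Esperanza, and Wendy), so the eccentricity of Iris is 1.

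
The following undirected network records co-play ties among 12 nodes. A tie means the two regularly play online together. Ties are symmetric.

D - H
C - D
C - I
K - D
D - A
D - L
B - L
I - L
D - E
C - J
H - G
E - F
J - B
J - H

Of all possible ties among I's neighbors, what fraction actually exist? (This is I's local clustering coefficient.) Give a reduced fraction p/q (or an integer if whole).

I's neighbors: C and L (k = 2).
Possible neighbor pairs: C(2,2) = 1. Edges among them: none → e = 0.
Clustering(I) = 0/1.

0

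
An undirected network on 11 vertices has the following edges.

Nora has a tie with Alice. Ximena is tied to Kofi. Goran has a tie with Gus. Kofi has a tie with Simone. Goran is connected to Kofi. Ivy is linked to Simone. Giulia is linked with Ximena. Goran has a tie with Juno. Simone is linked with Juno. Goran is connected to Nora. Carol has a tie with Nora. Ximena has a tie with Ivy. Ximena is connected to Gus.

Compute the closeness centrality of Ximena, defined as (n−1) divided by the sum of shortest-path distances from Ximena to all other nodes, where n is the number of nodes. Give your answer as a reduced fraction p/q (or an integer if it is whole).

5/11

Distances from Ximena: Alice:4, Carol:4, Giulia:1, Goran:2, Gus:1, Ivy:1, Juno:3, Kofi:1, Nora:3, Simone:2. Sum = 22.
n = 11, so closeness = 10/22 = 5/11.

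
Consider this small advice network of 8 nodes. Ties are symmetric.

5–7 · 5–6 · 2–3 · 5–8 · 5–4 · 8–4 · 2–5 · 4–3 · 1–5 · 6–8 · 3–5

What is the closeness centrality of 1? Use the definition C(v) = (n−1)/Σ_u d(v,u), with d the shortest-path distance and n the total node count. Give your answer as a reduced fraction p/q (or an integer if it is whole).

Distances from 1: 2:2, 3:2, 4:2, 5:1, 6:2, 7:2, 8:2. Sum = 13.
n = 8, so closeness = 7/13.

7/13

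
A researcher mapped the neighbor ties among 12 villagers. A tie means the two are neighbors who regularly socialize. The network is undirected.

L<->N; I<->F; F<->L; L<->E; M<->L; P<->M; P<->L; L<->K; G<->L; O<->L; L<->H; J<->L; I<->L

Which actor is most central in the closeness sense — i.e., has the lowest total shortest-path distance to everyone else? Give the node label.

L

Farness (sum of distances to all others) for each node — E:21, F:20, G:21, H:21, I:20, J:21, K:21, L:11, M:20, N:21, O:21, P:20.
The smallest farness is 11, for L, so L has the highest closeness.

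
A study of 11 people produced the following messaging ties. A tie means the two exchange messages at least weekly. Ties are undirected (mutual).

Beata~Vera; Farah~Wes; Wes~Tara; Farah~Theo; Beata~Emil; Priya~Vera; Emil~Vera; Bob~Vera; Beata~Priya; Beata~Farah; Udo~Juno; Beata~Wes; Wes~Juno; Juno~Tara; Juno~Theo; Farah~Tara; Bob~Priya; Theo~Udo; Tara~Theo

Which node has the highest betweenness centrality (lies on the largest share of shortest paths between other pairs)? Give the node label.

Unnormalized betweenness of each node: Beata:49/2, Bob:0, Emil:0, Farah:31/3, Juno:13/3, Priya:7/2, Tara:2/3, Theo:13/3, Udo:0, Vera:5, Wes:31/3.
Beata has the largest value, 49/2, making it the main broker — the node through which the most shortest paths run.

Beata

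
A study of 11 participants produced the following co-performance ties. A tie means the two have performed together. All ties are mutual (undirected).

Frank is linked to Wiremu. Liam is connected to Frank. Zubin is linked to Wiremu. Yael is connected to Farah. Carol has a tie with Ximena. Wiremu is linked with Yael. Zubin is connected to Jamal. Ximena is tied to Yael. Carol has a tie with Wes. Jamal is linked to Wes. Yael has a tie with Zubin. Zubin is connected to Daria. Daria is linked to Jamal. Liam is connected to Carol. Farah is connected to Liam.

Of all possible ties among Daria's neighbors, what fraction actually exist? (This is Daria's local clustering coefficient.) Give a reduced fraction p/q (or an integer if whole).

Daria's neighbors: Jamal and Zubin (k = 2).
Possible neighbor pairs: C(2,2) = 1. Edges among them: Jamal–Zubin → e = 1.
Clustering(Daria) = 1/1.

1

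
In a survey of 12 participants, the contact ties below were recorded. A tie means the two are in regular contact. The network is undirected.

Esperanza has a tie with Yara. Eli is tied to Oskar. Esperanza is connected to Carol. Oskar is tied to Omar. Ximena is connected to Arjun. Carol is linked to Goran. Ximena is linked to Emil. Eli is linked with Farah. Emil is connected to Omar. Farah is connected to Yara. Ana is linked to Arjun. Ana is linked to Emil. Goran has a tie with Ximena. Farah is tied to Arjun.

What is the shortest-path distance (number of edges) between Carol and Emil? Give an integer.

3

One shortest route is Carol – Goran – Ximena – Emil, which uses 3 edges, and at distance 2 from Carol we only reach {Ximena, Yara}, which does not include Emil. So d(Carol,Emil) = 3.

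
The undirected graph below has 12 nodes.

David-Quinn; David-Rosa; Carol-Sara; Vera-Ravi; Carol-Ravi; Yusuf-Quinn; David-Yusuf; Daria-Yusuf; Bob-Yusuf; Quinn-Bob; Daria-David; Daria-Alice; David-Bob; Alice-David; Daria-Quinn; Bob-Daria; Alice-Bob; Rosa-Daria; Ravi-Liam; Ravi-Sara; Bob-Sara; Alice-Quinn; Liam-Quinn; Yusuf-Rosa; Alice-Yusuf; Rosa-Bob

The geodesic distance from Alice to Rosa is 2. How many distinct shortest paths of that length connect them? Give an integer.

The shortest distance is 2. The length-2 paths are: Alice–Bob–Rosa; Alice–Yusuf–Rosa; Alice–David–Rosa; Alice–Daria–Rosa.
That gives 4 distinct shortest paths.

4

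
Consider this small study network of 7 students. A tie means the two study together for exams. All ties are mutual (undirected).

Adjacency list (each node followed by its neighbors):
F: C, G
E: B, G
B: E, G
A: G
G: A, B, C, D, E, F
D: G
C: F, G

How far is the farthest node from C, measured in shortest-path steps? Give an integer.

2

Distances from C: A:2, B:2, D:2, E:2, F:1, G:1.
The largest is 2 (to D, B, E, and A), so the eccentricity of C is 2.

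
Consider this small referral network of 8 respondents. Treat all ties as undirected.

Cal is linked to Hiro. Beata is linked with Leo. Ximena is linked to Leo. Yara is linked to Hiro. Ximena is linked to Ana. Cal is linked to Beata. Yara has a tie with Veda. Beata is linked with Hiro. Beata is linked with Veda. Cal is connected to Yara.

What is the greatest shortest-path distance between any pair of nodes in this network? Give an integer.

5

Eccentricity of each node (its greatest distance to any other): Ana:5, Beata:3, Cal:4, Hiro:4, Leo:3, Veda:4, Ximena:4, Yara:5.
The maximum eccentricity is 5, realized for instance by the pair Ana–Yara via Ana – Ximena – Leo – Beata – Veda – Yara. So the diameter is 5.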